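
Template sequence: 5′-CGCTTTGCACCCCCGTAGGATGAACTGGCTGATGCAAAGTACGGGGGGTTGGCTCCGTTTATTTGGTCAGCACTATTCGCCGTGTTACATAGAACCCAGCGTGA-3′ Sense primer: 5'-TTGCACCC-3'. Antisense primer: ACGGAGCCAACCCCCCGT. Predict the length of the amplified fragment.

54 bp

Forward primer TTGCACCC is found on the top strand at positions 5–12.
Taking the reverse complement of ACGGAGCCAACCCCCCGT gives ACGGGGGGTTGGCTCCGT, found at positions 41–58 on the template; the primer anneals here to the top strand with its 3' end pointing upstream.
Product length = (reverse-primer end) − (forward-primer start) + 1 = 58 − 5 + 1 = 54 bp.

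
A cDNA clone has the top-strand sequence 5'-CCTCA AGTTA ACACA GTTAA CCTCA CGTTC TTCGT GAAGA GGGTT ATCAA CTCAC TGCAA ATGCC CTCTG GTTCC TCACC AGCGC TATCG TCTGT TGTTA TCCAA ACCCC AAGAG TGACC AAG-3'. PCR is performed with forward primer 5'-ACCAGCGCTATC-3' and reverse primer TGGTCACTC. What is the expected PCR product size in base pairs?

Scanning the template, ACCAGCGCTATC occurs at positions 78–89; this primer anneals to the bottom strand there with its 3' end pointing downstream.
Reverse complement of the reverse primer: GAGTGACCA. This occurs on the top strand at positions 113–121.
Amplicon spans positions 78–121: 44 bp.

44 bp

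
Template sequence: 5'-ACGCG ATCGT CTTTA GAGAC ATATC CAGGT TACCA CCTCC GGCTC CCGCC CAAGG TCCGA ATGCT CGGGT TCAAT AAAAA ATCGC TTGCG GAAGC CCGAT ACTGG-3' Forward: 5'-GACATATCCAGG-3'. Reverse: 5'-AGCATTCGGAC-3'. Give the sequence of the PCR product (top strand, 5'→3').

Forward primer GACATATCCAGG is found on the top strand at positions 18–29.
Taking the reverse complement of AGCATTCGGAC gives GTCCGAATGCT, found at positions 55–65 on the template; the primer anneals here to the top strand with its 3' end pointing upstream.
The product is the template from position 18 through 65 (48 bp).

5'-GACATATCCAGGTTACCACCTCCGGCTCCCGCCCAAGGTCCGAATGCT-3'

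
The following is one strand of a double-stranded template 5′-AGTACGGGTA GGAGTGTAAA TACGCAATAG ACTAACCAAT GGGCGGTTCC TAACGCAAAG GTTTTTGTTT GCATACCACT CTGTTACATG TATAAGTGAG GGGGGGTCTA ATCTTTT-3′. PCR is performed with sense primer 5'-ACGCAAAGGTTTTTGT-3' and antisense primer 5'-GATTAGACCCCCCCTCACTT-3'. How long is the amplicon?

Forward primer ACGCAAAGGTTTTTGT is found on the top strand at positions 53–68.
The reverse primer's reverse complement is AAGTGAGGGGGGGTCTAATC, which matches the template at positions 94–113.
Product length = (reverse-primer end) − (forward-primer start) + 1 = 113 − 53 + 1 = 61 bp.

61 bp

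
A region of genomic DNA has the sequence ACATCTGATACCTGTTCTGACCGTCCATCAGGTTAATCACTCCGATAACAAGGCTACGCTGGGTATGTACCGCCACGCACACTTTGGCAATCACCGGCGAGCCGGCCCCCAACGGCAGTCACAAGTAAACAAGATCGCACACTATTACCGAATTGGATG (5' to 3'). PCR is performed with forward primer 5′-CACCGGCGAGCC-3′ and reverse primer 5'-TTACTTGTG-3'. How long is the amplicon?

The forward primer matches the template at positions 92–103.
The reverse primer's reverse complement is CACAAGTAA, which matches the template at positions 120–128.
Product length = (reverse-primer end) − (forward-primer start) + 1 = 128 − 92 + 1 = 37 bp.

37 bp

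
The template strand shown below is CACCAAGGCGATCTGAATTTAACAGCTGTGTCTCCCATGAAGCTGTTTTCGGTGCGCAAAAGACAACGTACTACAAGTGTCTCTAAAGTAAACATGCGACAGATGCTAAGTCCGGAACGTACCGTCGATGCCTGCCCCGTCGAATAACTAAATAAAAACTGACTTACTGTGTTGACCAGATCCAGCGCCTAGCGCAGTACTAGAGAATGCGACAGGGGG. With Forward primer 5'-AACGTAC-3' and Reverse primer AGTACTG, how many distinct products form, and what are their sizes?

The forward primer AACGTAC matches the top strand at positions 65–71, 116–122.
The reverse primer's reverse complement is CAGTACT, matching at positions 195–201.
Each forward site pairs with the reverse site to give a product ending at position 201: sizes 137, 86 bp.

Two products: 137 bp, 86 bp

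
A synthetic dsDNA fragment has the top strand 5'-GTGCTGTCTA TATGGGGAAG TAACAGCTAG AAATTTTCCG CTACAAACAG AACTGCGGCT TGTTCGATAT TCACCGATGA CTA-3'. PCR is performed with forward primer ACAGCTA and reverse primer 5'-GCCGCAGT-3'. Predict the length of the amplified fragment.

37 bp

Forward primer ACAGCTA is found on the top strand at positions 23–29.
Reverse complement of the reverse primer: ACTGCGGC. This occurs on the top strand at positions 52–59.
Amplicon spans positions 23–59: 37 bp.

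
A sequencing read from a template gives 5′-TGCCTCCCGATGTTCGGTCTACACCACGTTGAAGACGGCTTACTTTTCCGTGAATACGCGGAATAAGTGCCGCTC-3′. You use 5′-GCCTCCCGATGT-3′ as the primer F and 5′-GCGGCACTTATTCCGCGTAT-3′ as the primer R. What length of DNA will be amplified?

72 bp

Forward primer GCCTCCCGATGT is found on the top strand at positions 2–13.
The reverse primer's reverse complement is ATACGCGGAATAAGTGCCGC, which matches the template at positions 54–73.
The product runs from position 2 to position 73, so its length is 73 − 2 + 1 = 72 bp.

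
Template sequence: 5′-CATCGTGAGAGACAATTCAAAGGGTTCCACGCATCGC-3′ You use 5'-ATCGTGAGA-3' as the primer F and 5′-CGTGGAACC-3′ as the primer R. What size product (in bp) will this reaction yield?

30 bp

Scanning the template, ATCGTGAGA occurs at positions 2–10; this primer anneals to the bottom strand there with its 3' end pointing downstream.
The reverse primer's reverse complement is GGTTCCACG, which matches the template at positions 23–31.
Product length = (reverse-primer end) − (forward-primer start) + 1 = 31 − 2 + 1 = 30 bp.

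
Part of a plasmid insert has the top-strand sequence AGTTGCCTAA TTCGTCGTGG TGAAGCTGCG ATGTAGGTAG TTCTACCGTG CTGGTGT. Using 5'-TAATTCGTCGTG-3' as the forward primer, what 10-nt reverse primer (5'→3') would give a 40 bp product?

5'-GGTAGAACTA-3'

The forward primer binds at positions 8–19, so a 40 bp product ends at position 8 + 40 − 1 = 47.
The reverse primer anneals to the top strand over positions 38–47, i.e. to TAGTTCTACC.
Its sequence written 5'→3' is the reverse complement: GGTAGAACTA.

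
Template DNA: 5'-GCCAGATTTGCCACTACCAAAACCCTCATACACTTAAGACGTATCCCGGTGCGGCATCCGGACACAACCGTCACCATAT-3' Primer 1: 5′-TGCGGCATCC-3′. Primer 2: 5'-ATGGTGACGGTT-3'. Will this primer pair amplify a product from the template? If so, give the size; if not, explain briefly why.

Yes — a 28 bp product.

Primer 1 (TGCGGCATCC) matches the top strand at positions 50–59; it acts as a forward primer.
Primer 2's reverse complement is AACCGTCACCAT, matching the top strand at positions 66–77; it acts as a reverse primer.
The 3' ends face each other across positions 50–77, giving a 28 bp product.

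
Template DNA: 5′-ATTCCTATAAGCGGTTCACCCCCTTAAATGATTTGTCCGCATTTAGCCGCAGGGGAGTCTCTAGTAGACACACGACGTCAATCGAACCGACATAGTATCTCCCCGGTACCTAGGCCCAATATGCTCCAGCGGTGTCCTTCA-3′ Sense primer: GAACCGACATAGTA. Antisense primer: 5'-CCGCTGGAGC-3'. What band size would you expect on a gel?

49 bp

The forward primer matches the template at positions 84–97.
Reverse complement of the reverse primer: GCTCCAGCGG. This occurs on the top strand at positions 123–132.
The product runs from position 84 to position 132, so its length is 132 − 84 + 1 = 49 bp.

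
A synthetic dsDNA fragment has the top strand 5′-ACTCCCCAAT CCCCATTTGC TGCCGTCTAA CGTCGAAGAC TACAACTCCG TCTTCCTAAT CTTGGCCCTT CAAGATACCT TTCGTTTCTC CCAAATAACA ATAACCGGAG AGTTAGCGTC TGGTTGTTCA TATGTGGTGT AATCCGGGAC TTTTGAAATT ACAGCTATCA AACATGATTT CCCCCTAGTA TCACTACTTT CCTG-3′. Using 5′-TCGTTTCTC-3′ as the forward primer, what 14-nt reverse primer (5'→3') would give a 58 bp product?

5'-CACCACATATGAAC-3'

The forward primer binds at positions 82–90, so a 58 bp product ends at position 82 + 58 − 1 = 139.
The reverse primer anneals to the top strand over positions 126–139, i.e. to GTTCATATGTGGTG.
Its sequence written 5'→3' is the reverse complement: CACCACATATGAAC.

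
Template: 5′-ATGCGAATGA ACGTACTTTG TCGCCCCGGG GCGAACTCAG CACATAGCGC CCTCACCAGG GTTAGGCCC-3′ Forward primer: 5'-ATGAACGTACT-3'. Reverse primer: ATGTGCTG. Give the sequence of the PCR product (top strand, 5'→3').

Forward primer ATGAACGTACT is found on the top strand at positions 7–17.
Taking the reverse complement of ATGTGCTG gives CAGCACAT, found at positions 38–45 on the template; the primer anneals here to the top strand with its 3' end pointing upstream.
The product is the template from position 7 through 45 (39 bp).

5'-ATGAACGTACTTTGTCGCCCCGGGGCGAACTCAGCACAT-3'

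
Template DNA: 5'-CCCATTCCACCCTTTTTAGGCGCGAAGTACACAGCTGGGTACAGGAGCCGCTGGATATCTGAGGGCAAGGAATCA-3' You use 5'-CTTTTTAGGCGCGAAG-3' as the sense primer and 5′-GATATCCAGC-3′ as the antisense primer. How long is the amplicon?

Forward primer CTTTTTAGGCGCGAAG is found on the top strand at positions 12–27.
Taking the reverse complement of GATATCCAGC gives GCTGGATATC, found at positions 50–59 on the template; the primer anneals here to the top strand with its 3' end pointing upstream.
The product runs from position 12 to position 59, so its length is 59 − 12 + 1 = 48 bp.

48 bp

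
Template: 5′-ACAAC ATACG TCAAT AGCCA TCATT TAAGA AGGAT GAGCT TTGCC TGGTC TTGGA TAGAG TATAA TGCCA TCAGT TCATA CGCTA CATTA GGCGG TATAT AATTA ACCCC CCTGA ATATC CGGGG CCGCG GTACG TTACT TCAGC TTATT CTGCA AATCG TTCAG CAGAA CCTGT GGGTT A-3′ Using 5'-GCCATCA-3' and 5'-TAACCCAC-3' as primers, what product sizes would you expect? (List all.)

The forward primer GCCATCA matches the top strand at positions 17–23, 67–73.
The reverse primer's reverse complement is GTGGGTTA, matching at positions 174–181.
Each forward site pairs with the reverse site to give a product ending at position 181: sizes 165, 115 bp.

165 bp, 115 bp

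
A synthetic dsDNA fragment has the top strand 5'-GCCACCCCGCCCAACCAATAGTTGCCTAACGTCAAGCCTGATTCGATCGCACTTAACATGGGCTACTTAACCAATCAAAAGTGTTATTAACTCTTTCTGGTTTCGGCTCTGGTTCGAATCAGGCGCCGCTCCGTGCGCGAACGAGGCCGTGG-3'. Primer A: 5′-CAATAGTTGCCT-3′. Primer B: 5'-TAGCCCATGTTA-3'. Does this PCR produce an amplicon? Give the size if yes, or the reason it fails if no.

Yes — a 50 bp product.

Primer A (CAATAGTTGCCT) matches the top strand at positions 16–27; it acts as a forward primer.
Primer B's reverse complement is TAACATGGGCTA, matching the top strand at positions 54–65; it acts as a reverse primer.
The 3' ends face each other across positions 16–65, giving a 50 bp product.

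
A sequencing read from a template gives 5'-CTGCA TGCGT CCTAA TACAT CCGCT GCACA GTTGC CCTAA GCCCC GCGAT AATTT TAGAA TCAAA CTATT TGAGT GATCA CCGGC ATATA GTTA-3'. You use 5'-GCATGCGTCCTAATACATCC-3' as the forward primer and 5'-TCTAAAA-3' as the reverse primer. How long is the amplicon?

57 bp

Scanning the template, GCATGCGTCCTAATACATCC occurs at positions 3–22; this primer anneals to the bottom strand there with its 3' end pointing downstream.
Taking the reverse complement of TCTAAAA gives TTTTAGA, found at positions 53–59 on the template; the primer anneals here to the top strand with its 3' end pointing upstream.
Product length = (reverse-primer end) − (forward-primer start) + 1 = 59 − 3 + 1 = 57 bp.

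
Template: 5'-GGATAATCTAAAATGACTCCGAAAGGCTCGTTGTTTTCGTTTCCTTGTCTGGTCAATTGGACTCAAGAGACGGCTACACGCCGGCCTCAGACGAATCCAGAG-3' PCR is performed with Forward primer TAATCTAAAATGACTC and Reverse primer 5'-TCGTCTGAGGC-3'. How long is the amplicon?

Forward primer TAATCTAAAATGACTC is found on the top strand at positions 4–19.
The reverse primer's reverse complement is GCCTCAGACGA, which matches the template at positions 84–94.
Amplicon spans positions 4–94: 91 bp.

91 bp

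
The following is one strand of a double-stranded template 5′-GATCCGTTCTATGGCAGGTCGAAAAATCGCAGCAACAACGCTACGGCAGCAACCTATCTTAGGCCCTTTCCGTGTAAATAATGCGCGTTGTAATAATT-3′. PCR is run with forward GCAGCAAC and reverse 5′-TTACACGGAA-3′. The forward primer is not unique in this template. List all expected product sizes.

49 bp, 32 bp

The forward primer GCAGCAAC matches the top strand at positions 29–36, 46–53.
The reverse primer's reverse complement is TTCCGTGTAA, matching at positions 68–77.
Each forward site pairs with the reverse site to give a product ending at position 77: sizes 49, 32 bp.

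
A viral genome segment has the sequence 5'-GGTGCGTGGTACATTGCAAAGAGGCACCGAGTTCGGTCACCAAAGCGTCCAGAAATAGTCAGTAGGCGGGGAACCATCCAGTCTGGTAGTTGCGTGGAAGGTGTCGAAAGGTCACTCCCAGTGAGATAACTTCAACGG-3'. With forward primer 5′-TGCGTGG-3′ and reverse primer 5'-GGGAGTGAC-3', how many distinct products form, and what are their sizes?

Two products: 117 bp, 29 bp

The forward primer TGCGTGG matches the top strand at positions 3–9, 91–97.
The reverse primer's reverse complement is GTCACTCCC, matching at positions 111–119.
Each forward site pairs with the reverse site to give a product ending at position 119: sizes 117, 29 bp.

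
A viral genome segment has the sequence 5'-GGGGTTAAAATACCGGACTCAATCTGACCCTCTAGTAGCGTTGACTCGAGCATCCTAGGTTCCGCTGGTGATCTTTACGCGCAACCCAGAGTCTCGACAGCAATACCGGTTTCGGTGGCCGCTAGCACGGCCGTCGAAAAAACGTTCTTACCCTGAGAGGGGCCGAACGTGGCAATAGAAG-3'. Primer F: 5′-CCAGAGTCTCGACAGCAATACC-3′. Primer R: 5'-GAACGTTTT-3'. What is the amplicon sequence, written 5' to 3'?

5'-CCAGAGTCTCGACAGCAATACCGGTTTCGGTGGCCGCTAGCACGGCCGTCGAAAAAACGTTC-3'

Scanning the template, CCAGAGTCTCGACAGCAATACC occurs at positions 86–107; this primer anneals to the bottom strand there with its 3' end pointing downstream.
The reverse primer's reverse complement is AAAACGTTC, which matches the template at positions 139–147.
The product is the template from position 86 through 147 (62 bp).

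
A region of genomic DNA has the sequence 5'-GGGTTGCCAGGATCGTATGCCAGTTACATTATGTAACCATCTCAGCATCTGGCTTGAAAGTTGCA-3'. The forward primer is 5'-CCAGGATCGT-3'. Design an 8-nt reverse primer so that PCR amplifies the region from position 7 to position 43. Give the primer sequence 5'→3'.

5'-GAGATGGT-3'

The product's 3' end on the top strand is position 43.
The reverse primer anneals to the top strand over positions 36–43, i.e. to ACCATCTC.
Its sequence written 5'→3' is the reverse complement: GAGATGGT.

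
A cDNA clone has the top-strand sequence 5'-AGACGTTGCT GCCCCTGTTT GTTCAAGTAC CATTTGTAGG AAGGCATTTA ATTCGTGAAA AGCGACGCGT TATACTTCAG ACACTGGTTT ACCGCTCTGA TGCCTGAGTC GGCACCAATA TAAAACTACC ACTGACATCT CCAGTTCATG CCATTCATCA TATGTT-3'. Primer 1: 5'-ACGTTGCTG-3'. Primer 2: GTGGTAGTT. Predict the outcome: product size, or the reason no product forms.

Yes — a 130 bp product.

Primer 1 (ACGTTGCTG) matches the top strand at positions 3–11; it acts as a forward primer.
Primer 2's reverse complement is AACTACCAC, matching the top strand at positions 124–132; it acts as a reverse primer.
The 3' ends face each other across positions 3–132, giving a 130 bp product.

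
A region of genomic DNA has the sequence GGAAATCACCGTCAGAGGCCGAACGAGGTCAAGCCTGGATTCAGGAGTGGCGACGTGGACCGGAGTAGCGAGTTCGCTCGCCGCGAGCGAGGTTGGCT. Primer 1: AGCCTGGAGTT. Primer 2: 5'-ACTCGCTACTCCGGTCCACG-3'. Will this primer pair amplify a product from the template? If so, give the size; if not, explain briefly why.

No product — primer 1 has no binding site in the template.

Primer 1 (AGCCTGGAGTT) does not match the top strand, and its reverse complement AACTCCAGGCT does not match either.
With no annealing site for primer 1, no amplification occurs.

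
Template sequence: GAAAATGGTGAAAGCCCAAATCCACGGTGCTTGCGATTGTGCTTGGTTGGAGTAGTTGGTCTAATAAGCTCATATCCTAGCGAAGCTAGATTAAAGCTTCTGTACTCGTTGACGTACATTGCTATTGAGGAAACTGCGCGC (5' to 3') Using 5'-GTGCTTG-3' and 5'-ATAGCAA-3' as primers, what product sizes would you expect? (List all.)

99 bp, 87 bp

The forward primer GTGCTTG matches the top strand at positions 27–33, 39–45.
The reverse primer's reverse complement is TTGCTAT, matching at positions 119–125.
Each forward site pairs with the reverse site to give a product ending at position 125: sizes 99, 87 bp.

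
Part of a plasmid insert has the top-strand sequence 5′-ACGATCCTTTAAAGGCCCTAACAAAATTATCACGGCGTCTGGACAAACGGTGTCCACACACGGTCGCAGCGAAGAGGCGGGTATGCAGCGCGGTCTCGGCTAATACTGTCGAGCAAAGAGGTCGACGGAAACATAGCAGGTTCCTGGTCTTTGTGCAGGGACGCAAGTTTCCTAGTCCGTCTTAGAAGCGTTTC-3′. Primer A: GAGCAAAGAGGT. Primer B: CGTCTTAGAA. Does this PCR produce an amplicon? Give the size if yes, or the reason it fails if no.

No product — both primers anneal to the same strand and extend in the same direction.

Primer A (GAGCAAAGAGGT) matches the top strand at positions 111–122 (3' end points downstream).
Primer B (CGTCTTAGAA) also matches the top strand directly, at positions 178–187 — its reverse complement TTCTAAGACG is not present.
Both primers anneal to the bottom strand with 3' ends pointing the same way, so neither can prime synthesis back toward the other.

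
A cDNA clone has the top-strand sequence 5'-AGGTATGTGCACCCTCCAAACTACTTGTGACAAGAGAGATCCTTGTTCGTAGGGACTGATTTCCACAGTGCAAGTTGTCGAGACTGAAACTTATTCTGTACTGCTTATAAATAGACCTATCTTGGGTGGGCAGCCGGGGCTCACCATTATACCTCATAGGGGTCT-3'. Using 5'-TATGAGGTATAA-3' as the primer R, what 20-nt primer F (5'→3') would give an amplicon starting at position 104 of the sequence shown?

5'-CTTATAAATAGACCTATCTT-3'

The reverse primer's reverse complement TTATACCTCATA matches the template at positions 147–158; the product starts at position 104.
The forward primer is identical to the top strand over positions 104–123: CTTATAAATAGACCTATCTT.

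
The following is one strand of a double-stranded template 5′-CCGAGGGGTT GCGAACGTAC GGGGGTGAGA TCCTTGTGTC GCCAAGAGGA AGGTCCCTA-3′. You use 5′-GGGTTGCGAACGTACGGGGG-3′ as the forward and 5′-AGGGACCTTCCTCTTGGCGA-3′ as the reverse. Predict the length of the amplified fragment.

53 bp

Scanning the template, GGGTTGCGAACGTACGGGGG occurs at positions 6–25; this primer anneals to the bottom strand there with its 3' end pointing downstream.
The reverse primer's reverse complement is TCGCCAAGAGGAAGGTCCCT, which matches the template at positions 39–58.
Product length = (reverse-primer end) − (forward-primer start) + 1 = 58 − 6 + 1 = 53 bp.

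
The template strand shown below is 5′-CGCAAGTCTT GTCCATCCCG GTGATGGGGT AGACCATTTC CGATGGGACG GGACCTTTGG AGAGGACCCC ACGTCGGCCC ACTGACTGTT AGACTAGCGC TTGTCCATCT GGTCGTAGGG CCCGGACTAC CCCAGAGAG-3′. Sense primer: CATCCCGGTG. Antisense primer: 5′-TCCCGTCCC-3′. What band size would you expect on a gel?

The forward primer matches the template at positions 14–23.
The reverse primer's reverse complement is GGGACGGGA, which matches the template at positions 45–53.
Product length = (reverse-primer end) − (forward-primer start) + 1 = 53 − 14 + 1 = 40 bp.

40 bp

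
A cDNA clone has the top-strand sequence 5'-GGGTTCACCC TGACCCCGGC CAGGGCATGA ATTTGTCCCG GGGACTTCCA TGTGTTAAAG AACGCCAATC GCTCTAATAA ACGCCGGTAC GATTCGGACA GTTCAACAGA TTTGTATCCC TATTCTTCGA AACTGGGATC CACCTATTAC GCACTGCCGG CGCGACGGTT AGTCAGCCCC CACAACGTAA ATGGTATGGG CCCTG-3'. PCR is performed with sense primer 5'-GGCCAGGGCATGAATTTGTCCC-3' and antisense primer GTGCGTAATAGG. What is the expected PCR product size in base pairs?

Forward primer GGCCAGGGCATGAATTTGTCCC is found on the top strand at positions 18–39.
Taking the reverse complement of GTGCGTAATAGG gives CCTATTACGCAC, found at positions 143–154 on the template; the primer anneals here to the top strand with its 3' end pointing upstream.
Product length = (reverse-primer end) − (forward-primer start) + 1 = 154 − 18 + 1 = 137 bp.

137 bp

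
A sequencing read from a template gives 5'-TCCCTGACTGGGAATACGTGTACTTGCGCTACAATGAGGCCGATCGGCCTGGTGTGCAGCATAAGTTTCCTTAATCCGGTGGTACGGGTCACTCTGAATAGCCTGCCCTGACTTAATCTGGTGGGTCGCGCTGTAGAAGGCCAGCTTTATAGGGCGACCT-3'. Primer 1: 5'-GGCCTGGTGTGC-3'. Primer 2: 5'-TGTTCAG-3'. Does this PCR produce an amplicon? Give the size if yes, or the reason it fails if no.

No product — primer 2 has no binding site in the template.

Primer 2 (TGTTCAG) does not match the top strand, and its reverse complement CTGAACA does not match either.
With no annealing site for primer 2, no amplification occurs.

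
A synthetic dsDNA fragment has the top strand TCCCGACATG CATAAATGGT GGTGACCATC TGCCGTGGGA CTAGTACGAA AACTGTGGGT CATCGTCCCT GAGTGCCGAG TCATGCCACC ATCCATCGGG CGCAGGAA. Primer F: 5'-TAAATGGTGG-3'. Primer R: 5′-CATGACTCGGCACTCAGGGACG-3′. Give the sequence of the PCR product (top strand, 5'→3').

Forward primer TAAATGGTGG is found on the top strand at positions 13–22.
Reverse complement of the reverse primer: CGTCCCTGAGTGCCGAGTCATG. This occurs on the top strand at positions 64–85.
The product is the template from position 13 through 85 (73 bp).

5'-TAAATGGTGGTGACCATCTGCCGTGGGACTAGTACGAAAACTGTGGGTCATCGTCCCTGAGTGCCGAGTCATG-3'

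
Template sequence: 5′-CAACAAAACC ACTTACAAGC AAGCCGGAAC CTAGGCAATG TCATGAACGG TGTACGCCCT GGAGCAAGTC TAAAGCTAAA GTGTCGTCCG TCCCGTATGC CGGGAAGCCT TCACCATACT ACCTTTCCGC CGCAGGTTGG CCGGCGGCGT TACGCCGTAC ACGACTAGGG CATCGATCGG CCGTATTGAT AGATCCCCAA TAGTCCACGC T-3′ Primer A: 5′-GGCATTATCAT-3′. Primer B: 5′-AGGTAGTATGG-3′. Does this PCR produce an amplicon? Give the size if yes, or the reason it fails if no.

No product — primer A has no binding site in the template.

Primer A (GGCATTATCAT) does not match the top strand, and its reverse complement ATGATAATGCC does not match either.
With no annealing site for primer A, no amplification occurs.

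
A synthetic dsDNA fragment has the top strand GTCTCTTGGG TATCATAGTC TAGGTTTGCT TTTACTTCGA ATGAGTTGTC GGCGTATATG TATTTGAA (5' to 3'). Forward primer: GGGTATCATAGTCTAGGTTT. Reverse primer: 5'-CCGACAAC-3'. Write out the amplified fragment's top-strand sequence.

5'-GGGTATCATAGTCTAGGTTTGCTTTTACTTCGAATGAGTTGTCGG-3'

The forward primer matches the template at positions 8–27.
Reverse complement of the reverse primer: GTTGTCGG. This occurs on the top strand at positions 45–52.
The product is the template from position 8 through 52 (45 bp).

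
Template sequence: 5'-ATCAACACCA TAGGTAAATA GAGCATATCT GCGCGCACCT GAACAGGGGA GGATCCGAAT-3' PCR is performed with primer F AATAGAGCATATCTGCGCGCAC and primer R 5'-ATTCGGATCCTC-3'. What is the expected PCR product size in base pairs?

44 bp

The forward primer matches the template at positions 17–38.
The reverse primer's reverse complement is GAGGATCCGAAT, which matches the template at positions 49–60.
The product runs from position 17 to position 60, so its length is 60 − 17 + 1 = 44 bp.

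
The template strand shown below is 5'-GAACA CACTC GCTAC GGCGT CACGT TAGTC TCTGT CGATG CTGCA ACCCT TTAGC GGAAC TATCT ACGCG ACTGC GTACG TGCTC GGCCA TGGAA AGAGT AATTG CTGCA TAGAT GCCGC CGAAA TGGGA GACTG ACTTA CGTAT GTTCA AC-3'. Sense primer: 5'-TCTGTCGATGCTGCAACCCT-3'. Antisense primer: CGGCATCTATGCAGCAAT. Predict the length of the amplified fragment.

89 bp

Scanning the template, TCTGTCGATGCTGCAACCCT occurs at positions 31–50; this primer anneals to the bottom strand there with its 3' end pointing downstream.
Taking the reverse complement of CGGCATCTATGCAGCAAT gives ATTGCTGCATAGATGCCG, found at positions 102–119 on the template; the primer anneals here to the top strand with its 3' end pointing upstream.
Product length = (reverse-primer end) − (forward-primer start) + 1 = 119 − 31 + 1 = 89 bp.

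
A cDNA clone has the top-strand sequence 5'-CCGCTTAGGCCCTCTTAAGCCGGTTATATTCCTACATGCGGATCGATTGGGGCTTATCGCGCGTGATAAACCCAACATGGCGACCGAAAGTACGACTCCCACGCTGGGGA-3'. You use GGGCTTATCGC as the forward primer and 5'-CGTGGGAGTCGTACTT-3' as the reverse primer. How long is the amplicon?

54 bp

Forward primer GGGCTTATCGC is found on the top strand at positions 50–60.
The reverse primer's reverse complement is AAGTACGACTCCCACG, which matches the template at positions 88–103.
Amplicon spans positions 50–103: 54 bp.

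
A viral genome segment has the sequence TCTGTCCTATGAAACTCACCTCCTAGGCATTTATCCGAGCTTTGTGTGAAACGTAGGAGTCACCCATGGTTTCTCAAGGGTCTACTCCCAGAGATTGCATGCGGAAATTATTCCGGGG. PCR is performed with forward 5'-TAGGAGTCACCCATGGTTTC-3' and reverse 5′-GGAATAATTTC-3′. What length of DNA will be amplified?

Scanning the template, TAGGAGTCACCCATGGTTTC occurs at positions 54–73; this primer anneals to the bottom strand there with its 3' end pointing downstream.
The reverse primer's reverse complement is GAAATTATTCC, which matches the template at positions 104–114.
Amplicon spans positions 54–114: 61 bp.

61 bp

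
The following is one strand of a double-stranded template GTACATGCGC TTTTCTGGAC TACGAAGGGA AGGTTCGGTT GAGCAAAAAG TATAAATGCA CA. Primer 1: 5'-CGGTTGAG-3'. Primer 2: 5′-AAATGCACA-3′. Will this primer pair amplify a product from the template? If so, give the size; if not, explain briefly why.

No product — both primers anneal to the same strand and extend in the same direction.

Primer 1 (CGGTTGAG) matches the top strand at positions 36–43 (3' end points downstream).
Primer 2 (AAATGCACA) also matches the top strand directly, at positions 54–62 — its reverse complement TGTGCATTT is not present.
Both primers anneal to the bottom strand with 3' ends pointing the same way, so neither can prime synthesis back toward the other.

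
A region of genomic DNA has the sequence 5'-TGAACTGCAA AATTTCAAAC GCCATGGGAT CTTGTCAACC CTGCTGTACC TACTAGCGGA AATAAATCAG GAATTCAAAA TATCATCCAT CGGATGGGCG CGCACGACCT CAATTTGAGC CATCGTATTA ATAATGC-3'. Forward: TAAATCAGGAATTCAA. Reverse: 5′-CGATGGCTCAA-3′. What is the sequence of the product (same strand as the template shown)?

5'-TAAATCAGGAATTCAAAATATCATCCATCGGATGGGCGCGCACGACCTCAATTTGAGCCATCG-3'

Forward primer TAAATCAGGAATTCAA is found on the top strand at positions 63–78.
The reverse primer's reverse complement is TTGAGCCATCG, which matches the template at positions 115–125.
The product is the template from position 63 through 125 (63 bp).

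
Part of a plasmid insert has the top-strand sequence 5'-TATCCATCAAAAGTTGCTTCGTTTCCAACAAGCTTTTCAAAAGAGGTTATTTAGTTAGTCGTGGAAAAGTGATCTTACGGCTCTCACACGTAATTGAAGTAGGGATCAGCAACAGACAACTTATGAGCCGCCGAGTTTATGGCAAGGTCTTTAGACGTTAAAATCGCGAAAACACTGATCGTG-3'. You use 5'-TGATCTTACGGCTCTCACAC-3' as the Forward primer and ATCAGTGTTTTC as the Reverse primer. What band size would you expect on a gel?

110 bp

The forward primer matches the template at positions 70–89.
The reverse primer's reverse complement is GAAAACACTGAT, which matches the template at positions 168–179.
The product runs from position 70 to position 179, so its length is 179 − 70 + 1 = 110 bp.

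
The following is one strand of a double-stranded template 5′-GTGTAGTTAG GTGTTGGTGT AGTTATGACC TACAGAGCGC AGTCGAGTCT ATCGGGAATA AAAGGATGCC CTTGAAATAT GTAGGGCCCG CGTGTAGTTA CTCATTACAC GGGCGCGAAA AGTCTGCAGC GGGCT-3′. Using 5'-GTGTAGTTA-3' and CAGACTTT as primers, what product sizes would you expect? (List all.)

126 bp, 110 bp, 35 bp

The forward primer GTGTAGTTA matches the top strand at positions 1–9, 17–25, 92–100.
The reverse primer's reverse complement is AAAGTCTG, matching at positions 119–126.
Each forward site pairs with the reverse site to give a product ending at position 126: sizes 126, 110, 35 bp.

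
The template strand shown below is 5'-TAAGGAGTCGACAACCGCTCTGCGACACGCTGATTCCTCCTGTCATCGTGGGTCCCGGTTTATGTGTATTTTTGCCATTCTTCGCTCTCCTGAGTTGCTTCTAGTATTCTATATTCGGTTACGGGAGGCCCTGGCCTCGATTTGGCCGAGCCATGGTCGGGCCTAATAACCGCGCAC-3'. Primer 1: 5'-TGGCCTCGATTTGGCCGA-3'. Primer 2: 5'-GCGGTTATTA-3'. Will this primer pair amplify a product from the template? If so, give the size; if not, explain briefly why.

Yes — a 42 bp product.

Primer 1 (TGGCCTCGATTTGGCCGA) matches the top strand at positions 132–149; it acts as a forward primer.
Primer 2's reverse complement is TAATAACCGC, matching the top strand at positions 164–173; it acts as a reverse primer.
The 3' ends face each other across positions 132–173, giving a 42 bp product.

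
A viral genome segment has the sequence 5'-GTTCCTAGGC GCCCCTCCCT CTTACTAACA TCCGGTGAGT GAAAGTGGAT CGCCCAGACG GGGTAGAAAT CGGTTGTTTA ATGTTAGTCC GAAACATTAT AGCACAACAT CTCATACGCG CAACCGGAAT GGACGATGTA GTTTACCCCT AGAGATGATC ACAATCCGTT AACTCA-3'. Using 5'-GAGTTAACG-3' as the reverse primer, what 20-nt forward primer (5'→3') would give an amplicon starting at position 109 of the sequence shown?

The reverse primer's reverse complement CGTTAACTC matches the template at positions 167–175; the product starts at position 109.
The forward primer is identical to the top strand over positions 109–128: ATCTCATACGCGCAACCGGA.

5'-ATCTCATACGCGCAACCGGA-3'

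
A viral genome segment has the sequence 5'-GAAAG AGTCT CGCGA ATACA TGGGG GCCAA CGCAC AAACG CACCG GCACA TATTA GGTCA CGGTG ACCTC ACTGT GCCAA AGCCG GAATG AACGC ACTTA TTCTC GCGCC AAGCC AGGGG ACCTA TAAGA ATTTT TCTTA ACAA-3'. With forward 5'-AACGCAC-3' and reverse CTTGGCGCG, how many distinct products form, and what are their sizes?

Three products: 85 bp, 77 bp, 23 bp

The forward primer AACGCAC matches the top strand at positions 29–35, 37–43, 91–97.
The reverse primer's reverse complement is CGCGCCAAG, matching at positions 105–113.
Each forward site pairs with the reverse site to give a product ending at position 113: sizes 85, 77, 23 bp.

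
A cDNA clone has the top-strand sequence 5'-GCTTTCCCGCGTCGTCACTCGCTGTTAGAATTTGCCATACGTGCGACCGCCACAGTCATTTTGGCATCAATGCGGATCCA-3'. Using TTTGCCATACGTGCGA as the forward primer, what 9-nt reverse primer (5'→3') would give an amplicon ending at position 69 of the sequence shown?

The forward primer binds at positions 31–46; the product's 3' end on the top strand is position 69.
The reverse primer anneals to the top strand over positions 61–69, i.e. to TTGGCATCA.
Its sequence written 5'→3' is the reverse complement: TGATGCCAA.

5'-TGATGCCAA-3'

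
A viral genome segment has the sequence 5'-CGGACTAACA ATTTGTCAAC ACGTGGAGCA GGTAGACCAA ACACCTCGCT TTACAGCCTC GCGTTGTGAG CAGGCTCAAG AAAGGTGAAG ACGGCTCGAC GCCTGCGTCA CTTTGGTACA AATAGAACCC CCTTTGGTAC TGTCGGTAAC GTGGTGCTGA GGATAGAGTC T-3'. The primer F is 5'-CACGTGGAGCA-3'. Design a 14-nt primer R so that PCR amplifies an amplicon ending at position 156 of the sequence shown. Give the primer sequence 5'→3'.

The forward primer binds at positions 20–30; the product's 3' end on the top strand is position 156.
The reverse primer anneals to the top strand over positions 143–156, i.e. to TCGGTAACGTGGTG.
Its sequence written 5'→3' is the reverse complement: CACCACGTTACCGA.

5'-CACCACGTTACCGA-3'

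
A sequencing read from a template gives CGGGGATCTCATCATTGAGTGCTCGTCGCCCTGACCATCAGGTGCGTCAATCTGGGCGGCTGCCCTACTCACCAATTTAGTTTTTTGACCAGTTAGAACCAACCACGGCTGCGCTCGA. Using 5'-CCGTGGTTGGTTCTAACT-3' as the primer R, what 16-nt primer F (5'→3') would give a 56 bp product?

The reverse primer's reverse complement AGTTAGAACCAACCACGG matches the template at positions 91–108, so the product ends at position 108.
A 56 bp product then starts at position 108 − 56 + 1 = 53.
The forward primer is identical to the top strand there: TGGGCGGCTGCCCTAC.

5'-TGGGCGGCTGCCCTAC-3'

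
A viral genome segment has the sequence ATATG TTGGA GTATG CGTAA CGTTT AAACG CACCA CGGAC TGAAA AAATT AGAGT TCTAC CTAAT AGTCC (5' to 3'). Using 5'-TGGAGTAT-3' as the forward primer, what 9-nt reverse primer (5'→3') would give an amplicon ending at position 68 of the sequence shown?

The forward primer binds at positions 7–14; the product's 3' end on the top strand is position 68.
The reverse primer anneals to the top strand over positions 60–68, i.e. to CCTAATAGT.
Its sequence written 5'→3' is the reverse complement: ACTATTAGG.

5'-ACTATTAGG-3'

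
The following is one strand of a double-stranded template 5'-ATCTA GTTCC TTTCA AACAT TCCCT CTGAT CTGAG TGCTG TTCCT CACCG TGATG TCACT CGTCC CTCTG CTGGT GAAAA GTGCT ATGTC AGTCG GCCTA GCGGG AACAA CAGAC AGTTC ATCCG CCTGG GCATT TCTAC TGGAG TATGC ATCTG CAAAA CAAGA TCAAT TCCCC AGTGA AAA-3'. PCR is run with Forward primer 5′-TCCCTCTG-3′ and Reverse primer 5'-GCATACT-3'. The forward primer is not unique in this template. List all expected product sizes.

130 bp, 88 bp

The forward primer TCCCTCTG matches the top strand at positions 21–28, 63–70.
The reverse primer's reverse complement is AGTATGC, matching at positions 144–150.
Each forward site pairs with the reverse site to give a product ending at position 150: sizes 130, 88 bp.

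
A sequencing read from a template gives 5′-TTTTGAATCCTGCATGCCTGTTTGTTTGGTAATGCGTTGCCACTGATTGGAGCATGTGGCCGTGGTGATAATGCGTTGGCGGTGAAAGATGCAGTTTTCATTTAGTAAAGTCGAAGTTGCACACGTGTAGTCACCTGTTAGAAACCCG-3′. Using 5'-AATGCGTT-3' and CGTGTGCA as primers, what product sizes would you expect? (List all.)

95 bp, 56 bp

The forward primer AATGCGTT matches the top strand at positions 31–38, 70–77.
The reverse primer's reverse complement is TGCACACG, matching at positions 118–125.
Each forward site pairs with the reverse site to give a product ending at position 125: sizes 95, 56 bp.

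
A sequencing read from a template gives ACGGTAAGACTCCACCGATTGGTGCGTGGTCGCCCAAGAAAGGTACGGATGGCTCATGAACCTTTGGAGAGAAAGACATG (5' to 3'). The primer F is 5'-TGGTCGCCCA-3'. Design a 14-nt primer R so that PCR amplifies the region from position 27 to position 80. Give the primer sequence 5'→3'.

The product's 3' end on the top strand is position 80.
The reverse primer anneals to the top strand over positions 67–80, i.e. to GAGAGAAAGACATG.
Its sequence written 5'→3' is the reverse complement: CATGTCTTTCTCTC.

5'-CATGTCTTTCTCTC-3'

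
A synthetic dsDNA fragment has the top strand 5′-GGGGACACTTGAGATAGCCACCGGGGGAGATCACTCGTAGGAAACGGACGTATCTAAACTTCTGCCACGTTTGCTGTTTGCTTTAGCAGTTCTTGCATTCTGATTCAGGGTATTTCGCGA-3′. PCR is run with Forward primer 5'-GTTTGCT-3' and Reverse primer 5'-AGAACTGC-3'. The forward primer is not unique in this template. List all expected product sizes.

25 bp, 18 bp

The forward primer GTTTGCT matches the top strand at positions 69–75, 76–82.
The reverse primer's reverse complement is GCAGTTCT, matching at positions 86–93.
Each forward site pairs with the reverse site to give a product ending at position 93: sizes 25, 18 bp.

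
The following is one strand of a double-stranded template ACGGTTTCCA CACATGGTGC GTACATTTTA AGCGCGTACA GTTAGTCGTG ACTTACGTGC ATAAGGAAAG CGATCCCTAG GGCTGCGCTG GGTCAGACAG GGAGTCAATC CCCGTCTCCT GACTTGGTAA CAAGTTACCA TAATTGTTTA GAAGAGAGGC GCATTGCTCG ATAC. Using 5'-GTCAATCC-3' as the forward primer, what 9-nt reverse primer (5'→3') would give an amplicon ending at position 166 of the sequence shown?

5'-CAATGCGCC-3'

The forward primer binds at positions 104–111; the product's 3' end on the top strand is position 166.
The reverse primer anneals to the top strand over positions 158–166, i.e. to GGCGCATTG.
Its sequence written 5'→3' is the reverse complement: CAATGCGCC.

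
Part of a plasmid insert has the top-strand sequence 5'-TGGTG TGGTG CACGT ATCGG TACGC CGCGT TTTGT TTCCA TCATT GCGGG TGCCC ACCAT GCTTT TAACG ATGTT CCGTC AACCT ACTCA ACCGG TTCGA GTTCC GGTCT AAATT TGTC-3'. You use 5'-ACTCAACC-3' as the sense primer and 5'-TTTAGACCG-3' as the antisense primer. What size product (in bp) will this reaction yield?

28 bp

Forward primer ACTCAACC is found on the top strand at positions 86–93.
Taking the reverse complement of TTTAGACCG gives CGGTCTAAA, found at positions 105–113 on the template; the primer anneals here to the top strand with its 3' end pointing upstream.
The product runs from position 86 to position 113, so its length is 113 − 86 + 1 = 28 bp.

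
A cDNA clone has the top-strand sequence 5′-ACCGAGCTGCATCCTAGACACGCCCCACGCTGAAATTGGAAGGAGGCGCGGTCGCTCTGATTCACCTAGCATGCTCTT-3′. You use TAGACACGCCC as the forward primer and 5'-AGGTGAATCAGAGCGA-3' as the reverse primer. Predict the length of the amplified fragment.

53 bp

Forward primer TAGACACGCCC is found on the top strand at positions 15–25.
Reverse complement of the reverse primer: TCGCTCTGATTCACCT. This occurs on the top strand at positions 52–67.
The product runs from position 15 to position 67, so its length is 67 − 15 + 1 = 53 bp.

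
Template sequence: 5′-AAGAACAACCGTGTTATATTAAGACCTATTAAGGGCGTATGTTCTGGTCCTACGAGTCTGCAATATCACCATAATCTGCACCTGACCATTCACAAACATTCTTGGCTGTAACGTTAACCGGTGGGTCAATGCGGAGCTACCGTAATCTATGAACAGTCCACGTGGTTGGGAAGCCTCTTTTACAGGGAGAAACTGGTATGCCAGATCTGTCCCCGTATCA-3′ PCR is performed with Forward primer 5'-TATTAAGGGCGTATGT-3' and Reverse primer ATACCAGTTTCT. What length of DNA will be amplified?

173 bp

Scanning the template, TATTAAGGGCGTATGT occurs at positions 27–42; this primer anneals to the bottom strand there with its 3' end pointing downstream.
The reverse primer's reverse complement is AGAAACTGGTAT, which matches the template at positions 188–199.
Product length = (reverse-primer end) − (forward-primer start) + 1 = 199 − 27 + 1 = 173 bp.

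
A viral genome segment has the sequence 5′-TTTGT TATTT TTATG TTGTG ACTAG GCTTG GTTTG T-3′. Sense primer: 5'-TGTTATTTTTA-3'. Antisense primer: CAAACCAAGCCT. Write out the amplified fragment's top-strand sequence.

Forward primer TGTTATTTTTA is found on the top strand at positions 3–13.
Taking the reverse complement of CAAACCAAGCCT gives AGGCTTGGTTTG, found at positions 24–35 on the template; the primer anneals here to the top strand with its 3' end pointing upstream.
The product is the template from position 3 through 35 (33 bp).

5'-TGTTATTTTTATGTTGTGACTAGGCTTGGTTTG-3'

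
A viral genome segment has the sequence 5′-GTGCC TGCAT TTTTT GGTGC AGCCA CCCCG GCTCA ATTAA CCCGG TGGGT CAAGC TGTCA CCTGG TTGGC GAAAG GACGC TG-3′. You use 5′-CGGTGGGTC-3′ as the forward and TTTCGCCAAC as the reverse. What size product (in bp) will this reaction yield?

Scanning the template, CGGTGGGTC occurs at positions 43–51; this primer anneals to the bottom strand there with its 3' end pointing downstream.
Taking the reverse complement of TTTCGCCAAC gives GTTGGCGAAA, found at positions 65–74 on the template; the primer anneals here to the top strand with its 3' end pointing upstream.
Product length = (reverse-primer end) − (forward-primer start) + 1 = 74 − 43 + 1 = 32 bp.

32 bp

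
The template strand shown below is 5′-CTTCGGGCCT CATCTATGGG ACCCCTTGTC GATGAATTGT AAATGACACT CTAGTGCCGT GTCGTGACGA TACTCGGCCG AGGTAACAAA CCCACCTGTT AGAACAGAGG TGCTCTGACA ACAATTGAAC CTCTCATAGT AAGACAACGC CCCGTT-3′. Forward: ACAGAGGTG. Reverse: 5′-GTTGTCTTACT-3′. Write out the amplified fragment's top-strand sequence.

5'-ACAGAGGTGCTCTGACAACAATTGAACCTCTCATAGTAAGACAAC-3'

Forward primer ACAGAGGTG is found on the top strand at positions 104–112.
Reverse complement of the reverse primer: AGTAAGACAAC. This occurs on the top strand at positions 138–148.
The product is the template from position 104 through 148 (45 bp).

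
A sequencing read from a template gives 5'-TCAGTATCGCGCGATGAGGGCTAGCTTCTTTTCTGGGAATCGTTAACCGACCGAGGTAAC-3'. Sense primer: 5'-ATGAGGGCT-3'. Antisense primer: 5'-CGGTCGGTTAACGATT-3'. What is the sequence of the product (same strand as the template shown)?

5'-ATGAGGGCTAGCTTCTTTTCTGGGAATCGTTAACCGACCG-3'

Forward primer ATGAGGGCT is found on the top strand at positions 14–22.
The reverse primer's reverse complement is AATCGTTAACCGACCG, which matches the template at positions 38–53.
The product is the template from position 14 through 53 (40 bp).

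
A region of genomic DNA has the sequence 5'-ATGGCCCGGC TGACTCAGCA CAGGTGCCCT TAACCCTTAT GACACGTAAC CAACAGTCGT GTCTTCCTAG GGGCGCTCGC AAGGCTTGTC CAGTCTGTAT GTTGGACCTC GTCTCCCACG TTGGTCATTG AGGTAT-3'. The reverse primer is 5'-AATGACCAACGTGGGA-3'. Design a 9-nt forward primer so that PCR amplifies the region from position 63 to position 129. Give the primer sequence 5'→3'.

The reverse primer's reverse complement TCCCACGTTGGTCATT matches the template at positions 114–129; the product starts at position 63.
The forward primer is identical to the top strand over positions 63–71: CTTCCTAGG.

5'-CTTCCTAGG-3'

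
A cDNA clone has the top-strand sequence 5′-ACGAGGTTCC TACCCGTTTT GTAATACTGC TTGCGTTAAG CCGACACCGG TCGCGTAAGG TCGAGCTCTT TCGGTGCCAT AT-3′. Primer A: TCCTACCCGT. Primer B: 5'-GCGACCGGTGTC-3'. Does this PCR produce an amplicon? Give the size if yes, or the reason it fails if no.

Primer A (TCCTACCCGT) matches the top strand at positions 8–17; it acts as a forward primer.
Primer B's reverse complement is GACACCGGTCGC, matching the top strand at positions 43–54; it acts as a reverse primer.
The 3' ends face each other across positions 8–54, giving a 47 bp product.

Yes — a 47 bp product.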